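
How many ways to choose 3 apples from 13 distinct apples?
C(13,3) = 13!/(3!×10!) = 286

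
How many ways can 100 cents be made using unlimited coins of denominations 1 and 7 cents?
Coefficient of x^100 in 1/(1-x^1) · 1/(1-x^7). Use j coins of 7 for j = 0..⌊100/7⌋ = 14, the rest in 1s: 14 + 1 = 15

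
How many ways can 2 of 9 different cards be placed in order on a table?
P(9,2) = 9!/(9-2)! = 72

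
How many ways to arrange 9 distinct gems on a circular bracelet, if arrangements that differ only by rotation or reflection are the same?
(9-1)!/2 = 40320/2 = 20160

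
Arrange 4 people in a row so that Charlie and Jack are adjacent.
Treat as block: (4-1)! × 2! = 6 × 2 = 12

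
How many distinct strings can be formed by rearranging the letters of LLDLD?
5! / (3! × 2!) = 10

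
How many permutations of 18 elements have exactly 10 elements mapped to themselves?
Choose the 10 fixed points C(18,10) = 43758, derange the rest: !8 = Σ_{j=0}^{8} (-1)^j·8!/j! = 40320 - 40320 + 20160 - 6720 + 1680 - 336 + 56 - 8 + 1 = 14833. Product = 43758 × 14833 = 649062414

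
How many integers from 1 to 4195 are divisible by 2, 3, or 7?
⌊4195/2⌋+⌊4195/3⌋+⌊4195/7⌋ - ⌊4195/6⌋-⌊4195/14⌋-⌊4195/21⌋ + ⌊4195/42⌋ = 2097+1398+599 - 699-299-199 + 99 = 2996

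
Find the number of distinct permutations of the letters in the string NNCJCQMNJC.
10! / (2! × 1! × 3! × 1! × 3!) = 50400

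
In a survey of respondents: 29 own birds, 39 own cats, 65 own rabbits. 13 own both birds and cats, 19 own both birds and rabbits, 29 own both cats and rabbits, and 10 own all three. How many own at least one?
|A∪B∪C| = 29+39+65-13-19-29+10 = 82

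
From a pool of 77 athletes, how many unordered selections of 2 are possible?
C(77,2) = 77!/(2!×75!) = 2926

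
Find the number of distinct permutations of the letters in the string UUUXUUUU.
8! / (1! × 7!) = 8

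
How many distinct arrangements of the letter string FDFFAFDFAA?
10! / (2! × 3! × 5!) = 2520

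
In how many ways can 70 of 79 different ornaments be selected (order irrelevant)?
C(79,70) = 79!/(70!×9!) = 205811513765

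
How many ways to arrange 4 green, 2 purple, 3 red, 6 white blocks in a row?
15! / (4! × 2! × 3! × 6!) = 6306300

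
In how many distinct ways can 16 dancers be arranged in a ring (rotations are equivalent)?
Circular: fix one position, arrange the rest. (16-1)! = 1307674368000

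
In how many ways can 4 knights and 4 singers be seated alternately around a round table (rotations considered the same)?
Fix one of the knights: (4-1)! ways for the remaining knights, × 4! ways for the singers = 6 × 24 = 144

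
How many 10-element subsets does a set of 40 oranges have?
C(40,10) = 40!/(10!×30!) = 847660528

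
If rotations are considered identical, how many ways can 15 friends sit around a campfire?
Circular: fix one position, arrange the rest. (15-1)! = 87178291200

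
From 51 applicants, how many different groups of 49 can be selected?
C(51,49) = 51!/(49!×2!) = 1275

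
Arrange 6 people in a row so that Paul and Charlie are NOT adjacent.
Total - adjacent = 6! - (6-1)!×2 = 720 - 240 = 480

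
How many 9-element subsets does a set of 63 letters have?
C(63,9) = 63!/(9!×54!) = 23667689815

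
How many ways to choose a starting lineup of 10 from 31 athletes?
C(31,10) = 31!/(10!×21!) = 44352165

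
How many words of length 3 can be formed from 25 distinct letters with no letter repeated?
P(25,3) = 25!/(25-3)! = 13800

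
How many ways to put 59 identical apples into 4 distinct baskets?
C(59+4-1, 4-1) = C(62, 3) = 37820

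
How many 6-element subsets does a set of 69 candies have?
C(69,6) = 69!/(6!×63!) = 119877472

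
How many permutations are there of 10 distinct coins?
10! = 3628800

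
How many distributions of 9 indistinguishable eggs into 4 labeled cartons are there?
C(9+4-1, 4-1) = C(12, 3) = 220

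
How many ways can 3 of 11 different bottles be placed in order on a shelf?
P(11,3) = 11!/(11-3)! = 990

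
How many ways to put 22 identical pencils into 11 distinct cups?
C(22+11-1, 11-1) = C(32, 10) = 64512240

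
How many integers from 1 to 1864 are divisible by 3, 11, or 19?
⌊1864/3⌋+⌊1864/11⌋+⌊1864/19⌋ - ⌊1864/33⌋-⌊1864/57⌋-⌊1864/209⌋ + ⌊1864/627⌋ = 621+169+98 - 56-32-8 + 2 = 794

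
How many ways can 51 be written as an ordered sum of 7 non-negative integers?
C(51+7-1, 7-1) = C(57, 6) = 36288252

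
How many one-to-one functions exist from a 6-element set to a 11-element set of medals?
P(11,6) = 11!/(11-6)! = 332640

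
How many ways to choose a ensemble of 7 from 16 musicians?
C(16,7) = 16!/(7!×9!) = 11440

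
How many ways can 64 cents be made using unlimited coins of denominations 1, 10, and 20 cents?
Coefficient of x^64 in 1/(1-x^1) · 1/(1-x^10) · 1/(1-x^20). Case on j = number of 20-cent coins (j = 0..3); remainder r = 64 - 20j is made from {1,10} in ⌊r/10⌋+1 ways. r = 64, 44, 24, 4 → 7 + 5 + 3 + 1 = 16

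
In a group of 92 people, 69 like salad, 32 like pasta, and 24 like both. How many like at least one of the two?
|A∪B| = |A| + |B| - |A∩B| = 69 + 32 - 24 = 77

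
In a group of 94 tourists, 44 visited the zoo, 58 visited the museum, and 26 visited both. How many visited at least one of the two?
|A∪B| = |A| + |B| - |A∩B| = 44 + 58 - 26 = 76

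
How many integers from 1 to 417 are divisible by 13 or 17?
⌊417/13⌋ + ⌊417/17⌋ - ⌊417/221⌋ = 32 + 24 - 1 = 55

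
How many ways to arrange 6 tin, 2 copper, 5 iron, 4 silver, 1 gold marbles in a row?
18! / (6! × 2! × 5! × 4! × 1!) = 1543782240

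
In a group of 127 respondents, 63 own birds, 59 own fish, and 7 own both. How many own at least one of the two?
|A∪B| = |A| + |B| - |A∩B| = 63 + 59 - 7 = 115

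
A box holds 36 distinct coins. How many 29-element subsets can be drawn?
C(36,29) = 36!/(29!×7!) = 8347680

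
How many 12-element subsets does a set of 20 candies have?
C(20,12) = 20!/(12!×8!) = 125970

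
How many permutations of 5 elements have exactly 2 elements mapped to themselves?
Choose the 2 fixed points C(5,2) = 10, derange the rest: !3 = Σ_{j=0}^{3} (-1)^j·3!/j! = 6 - 6 + 3 - 1 = 2. Product = 10 × 2 = 20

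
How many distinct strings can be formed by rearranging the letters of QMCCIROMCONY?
12! / (1! × 2! × 1! × 3! × 1! × 1! × 1! × 2!) = 19958400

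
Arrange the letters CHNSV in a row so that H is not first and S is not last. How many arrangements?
By inclusion-exclusion: 5! - 2×(5-1)! + (5-2)! = 120 - 48 + 6 = 78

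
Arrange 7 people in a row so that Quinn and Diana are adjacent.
Treat as block: (7-1)! × 2! = 720 × 2 = 1440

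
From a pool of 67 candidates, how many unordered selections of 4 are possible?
C(67,4) = 67!/(4!×63!) = 766480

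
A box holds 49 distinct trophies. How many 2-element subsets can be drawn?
C(49,2) = 49!/(2!×47!) = 1176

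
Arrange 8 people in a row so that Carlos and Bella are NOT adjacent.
Total - adjacent = 8! - (8-1)!×2 = 40320 - 10080 = 30240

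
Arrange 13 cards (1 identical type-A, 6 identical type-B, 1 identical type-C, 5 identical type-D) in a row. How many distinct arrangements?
13! / (1! × 6! × 1! × 5!) = 72072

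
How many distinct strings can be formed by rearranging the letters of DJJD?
4! / (2! × 2!) = 6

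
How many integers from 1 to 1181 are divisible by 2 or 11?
⌊1181/2⌋ + ⌊1181/11⌋ - ⌊1181/22⌋ = 590 + 107 - 53 = 644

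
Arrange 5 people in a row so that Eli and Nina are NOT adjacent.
Total - adjacent = 5! - (5-1)!×2 = 120 - 48 = 72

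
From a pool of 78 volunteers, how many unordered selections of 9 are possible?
C(78,9) = 78!/(9!×69!) = 182364632450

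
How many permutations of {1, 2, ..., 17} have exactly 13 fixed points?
Choose the 13 fixed points C(17,13) = 2380, derange the rest: !4 = Σ_{j=0}^{4} (-1)^j·4!/j! = 24 - 24 + 12 - 4 + 1 = 9. Product = 2380 × 9 = 21420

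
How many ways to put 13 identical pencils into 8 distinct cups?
C(13+8-1, 8-1) = C(20, 7) = 77520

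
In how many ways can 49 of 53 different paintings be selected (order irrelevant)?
C(53,49) = 53!/(49!×4!) = 292825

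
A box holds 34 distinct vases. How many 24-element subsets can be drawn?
C(34,24) = 34!/(24!×10!) = 131128140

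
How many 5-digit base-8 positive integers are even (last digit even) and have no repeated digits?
Last∈{0,2,4,6}. Last=0: 840. Last nonzero: 3×6×P(6,3) = 2160. Total = 3000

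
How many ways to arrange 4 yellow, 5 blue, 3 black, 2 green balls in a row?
14! / (4! × 5! × 3! × 2!) = 2522520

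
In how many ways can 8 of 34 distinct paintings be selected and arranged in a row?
P(34,8) = 34!/(34-8)! = 732058145280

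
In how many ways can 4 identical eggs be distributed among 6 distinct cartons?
C(4+6-1, 6-1) = C(9, 5) = 126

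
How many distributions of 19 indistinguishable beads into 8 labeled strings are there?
C(19+8-1, 8-1) = C(26, 7) = 657800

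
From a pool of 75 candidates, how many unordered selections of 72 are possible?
C(75,72) = 75!/(72!×3!) = 67525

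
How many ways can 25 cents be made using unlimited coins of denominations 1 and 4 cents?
Coefficient of x^25 in 1/(1-x^1) · 1/(1-x^4). Use j coins of 4 for j = 0..⌊25/4⌋ = 6, the rest in 1s: 6 + 1 = 7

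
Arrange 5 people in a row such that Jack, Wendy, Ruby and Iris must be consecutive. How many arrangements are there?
Treat the 4 as one block: (5-4+1)! × 4! = 2 × 24 = 48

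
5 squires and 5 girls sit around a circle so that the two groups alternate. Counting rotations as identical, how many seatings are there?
Fix one of the squires: (5-1)! ways for the remaining squires, × 5! ways for the girls = 24 × 120 = 2880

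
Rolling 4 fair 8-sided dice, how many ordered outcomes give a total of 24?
Coefficient of x^24 in (x + x² + ... + x^8)^4. By inclusion-exclusion on dice exceeding 8: Σ_j (-1)^j C(4,j)·C(24-1-8j, 3) = C(4,0)·C(23,3) - C(4,1)·C(15,3) + C(4,2)·C(7,3) = 1·1771 - 4·455 + 6·35 = 161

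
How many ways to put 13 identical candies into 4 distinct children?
C(13+4-1, 4-1) = C(16, 3) = 560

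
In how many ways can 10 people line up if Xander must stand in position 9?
Fix one position: (10-1)! = 362880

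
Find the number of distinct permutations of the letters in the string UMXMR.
5! / (1! × 2! × 1! × 1!) = 60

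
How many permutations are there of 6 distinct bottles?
6! = 720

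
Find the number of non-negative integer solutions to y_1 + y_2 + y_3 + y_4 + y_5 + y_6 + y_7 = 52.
C(52+7-1, 7-1) = C(58, 6) = 40475358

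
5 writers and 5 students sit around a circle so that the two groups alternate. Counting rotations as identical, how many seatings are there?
Fix one of the writers: (5-1)! ways for the remaining writers, × 5! ways for the students = 24 × 120 = 2880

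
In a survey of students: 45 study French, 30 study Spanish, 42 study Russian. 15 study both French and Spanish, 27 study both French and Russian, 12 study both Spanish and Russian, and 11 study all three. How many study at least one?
|A∪B∪C| = 45+30+42-15-27-12+11 = 74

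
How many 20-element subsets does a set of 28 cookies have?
C(28,20) = 28!/(20!×8!) = 3108105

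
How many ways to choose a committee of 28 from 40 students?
C(40,28) = 40!/(28!×12!) = 5586853480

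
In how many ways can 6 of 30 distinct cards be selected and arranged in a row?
P(30,6) = 30!/(30-6)! = 427518000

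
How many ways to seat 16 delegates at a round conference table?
Circular: fix one position, arrange the rest. (16-1)! = 1307674368000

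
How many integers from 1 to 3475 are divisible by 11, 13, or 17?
⌊3475/11⌋+⌊3475/13⌋+⌊3475/17⌋ - ⌊3475/143⌋-⌊3475/187⌋-⌊3475/221⌋ + ⌊3475/2431⌋ = 315+267+204 - 24-18-15 + 1 = 730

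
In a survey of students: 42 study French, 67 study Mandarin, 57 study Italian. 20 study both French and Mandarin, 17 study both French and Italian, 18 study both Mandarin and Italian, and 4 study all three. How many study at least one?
|A∪B∪C| = 42+67+57-20-17-18+4 = 115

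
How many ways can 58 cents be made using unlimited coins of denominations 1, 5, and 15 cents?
Coefficient of x^58 in 1/(1-x^1) · 1/(1-x^5) · 1/(1-x^15). Case on j = number of 15-cent coins (j = 0..3); remainder r = 58 - 15j is made from {1,5} in ⌊r/5⌋+1 ways. r = 58, 43, 28, 13 → 12 + 9 + 6 + 3 = 30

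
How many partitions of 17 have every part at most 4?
Let r_j(i) = number of partitions of i into parts ≤ j, for i = 0..17. r_1(i) = 1 for all i; r_j(i) = r_{j-1}(i) + r_j(i-j). Rows j = 2..4: ≤2: 1 1 2 2 3 3 4 4 5 5 6 6 7 7 8 8 9 9; ≤3: 1 1 2 3 4 5 7 8 10 12 14 16 19 21 24 27 30 33; ≤4: 1 1 2 3 5 6 9 11 15 18 23 27 34 39 47 54 64 72. r_4(17) = 72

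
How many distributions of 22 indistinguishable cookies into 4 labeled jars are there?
C(22+4-1, 4-1) = C(25, 3) = 2300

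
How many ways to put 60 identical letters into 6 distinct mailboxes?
C(60+6-1, 6-1) = C(65, 5) = 8259888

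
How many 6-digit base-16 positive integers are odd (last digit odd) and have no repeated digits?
Last∈{1,3,5,7,9,11,13,15}. Last=0: 0. Last nonzero: 8×14×P(14,4) = 2690688. Total = 2690688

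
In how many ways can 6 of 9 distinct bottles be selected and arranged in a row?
P(9,6) = 9!/(9-6)! = 60480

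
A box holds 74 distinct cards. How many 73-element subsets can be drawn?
C(74,73) = 74!/(73!×1!) = 74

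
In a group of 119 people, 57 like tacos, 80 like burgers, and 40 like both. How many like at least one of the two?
|A∪B| = |A| + |B| - |A∩B| = 57 + 80 - 40 = 97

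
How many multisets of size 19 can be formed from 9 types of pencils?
C(19+9-1, 9-1) = C(27, 8) = 2220075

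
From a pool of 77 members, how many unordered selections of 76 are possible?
C(77,76) = 77!/(76!×1!) = 77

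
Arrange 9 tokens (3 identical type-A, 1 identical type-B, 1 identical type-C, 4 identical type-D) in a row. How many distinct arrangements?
9! / (3! × 1! × 1! × 4!) = 2520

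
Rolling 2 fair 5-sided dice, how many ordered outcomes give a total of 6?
Coefficient of x^6 in (x + x² + ... + x^5)^2. By inclusion-exclusion on dice exceeding 5: Σ_j (-1)^j C(2,j)·C(6-1-5j, 1) = C(2,0)·C(5,1) = 1·5 = 5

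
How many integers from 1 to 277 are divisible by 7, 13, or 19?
⌊277/7⌋+⌊277/13⌋+⌊277/19⌋ - ⌊277/91⌋-⌊277/133⌋-⌊277/247⌋ + ⌊277/1729⌋ = 39+21+14 - 3-2-1 + 0 = 68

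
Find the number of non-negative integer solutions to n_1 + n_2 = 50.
C(50+2-1, 2-1) = C(51, 1) = 51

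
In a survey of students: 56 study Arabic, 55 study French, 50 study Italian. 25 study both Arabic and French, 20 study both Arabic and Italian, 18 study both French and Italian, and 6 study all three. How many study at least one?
|A∪B∪C| = 56+55+50-25-20-18+6 = 104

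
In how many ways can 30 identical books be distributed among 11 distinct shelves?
C(30+11-1, 11-1) = C(40, 10) = 847660528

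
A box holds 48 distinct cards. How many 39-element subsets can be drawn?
C(48,39) = 48!/(39!×9!) = 1677106640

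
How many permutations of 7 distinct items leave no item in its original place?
!7 = Σ_{j=0}^{7} (-1)^j·7!/j! = 5040 - 5040 + 2520 - 840 + 210 - 42 + 7 - 1 = 1854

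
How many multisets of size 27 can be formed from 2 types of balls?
C(27+2-1, 2-1) = C(28, 1) = 28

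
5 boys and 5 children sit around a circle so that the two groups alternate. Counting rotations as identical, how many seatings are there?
Fix one of the boys: (5-1)! ways for the remaining boys, × 5! ways for the children = 24 × 120 = 2880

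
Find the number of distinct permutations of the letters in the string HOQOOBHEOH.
10! / (1! × 3! × 1! × 4! × 1!) = 25200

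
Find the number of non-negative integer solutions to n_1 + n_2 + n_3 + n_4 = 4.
C(4+4-1, 4-1) = C(7, 3) = 35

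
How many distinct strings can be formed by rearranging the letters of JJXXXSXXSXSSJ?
13! / (4! × 3! × 6!) = 60060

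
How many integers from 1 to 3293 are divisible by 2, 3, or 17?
⌊3293/2⌋+⌊3293/3⌋+⌊3293/17⌋ - ⌊3293/6⌋-⌊3293/34⌋-⌊3293/51⌋ + ⌊3293/102⌋ = 1646+1097+193 - 548-96-64 + 32 = 2260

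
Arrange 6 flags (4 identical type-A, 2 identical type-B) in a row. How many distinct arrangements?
6! / (4! × 2!) = 15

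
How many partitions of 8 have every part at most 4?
Let r_j(i) = number of partitions of i into parts ≤ j, for i = 0..8. r_1(i) = 1 for all i; r_j(i) = r_{j-1}(i) + r_j(i-j). Rows j = 2..4: ≤2: 1 1 2 2 3 3 4 4 5; ≤3: 1 1 2 3 4 5 7 8 10; ≤4: 1 1 2 3 5 6 9 11 15. r_4(8) = 15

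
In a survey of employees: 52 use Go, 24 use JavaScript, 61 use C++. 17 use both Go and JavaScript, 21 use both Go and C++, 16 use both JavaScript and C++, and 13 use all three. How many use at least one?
|A∪B∪C| = 52+24+61-17-21-16+13 = 96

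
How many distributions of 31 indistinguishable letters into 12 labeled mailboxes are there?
C(31+12-1, 12-1) = C(42, 11) = 4280561376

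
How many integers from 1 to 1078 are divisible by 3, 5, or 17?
⌊1078/3⌋+⌊1078/5⌋+⌊1078/17⌋ - ⌊1078/15⌋-⌊1078/51⌋-⌊1078/85⌋ + ⌊1078/255⌋ = 359+215+63 - 71-21-12 + 4 = 537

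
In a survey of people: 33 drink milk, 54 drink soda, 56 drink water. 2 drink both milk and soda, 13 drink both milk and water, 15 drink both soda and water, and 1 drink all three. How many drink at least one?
|A∪B∪C| = 33+54+56-2-13-15+1 = 114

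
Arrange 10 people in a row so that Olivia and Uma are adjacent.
Treat as block: (10-1)! × 2! = 362880 × 2 = 725760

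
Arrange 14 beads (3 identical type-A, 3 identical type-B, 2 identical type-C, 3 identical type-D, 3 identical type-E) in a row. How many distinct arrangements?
14! / (3! × 3! × 2! × 3! × 3!) = 33633600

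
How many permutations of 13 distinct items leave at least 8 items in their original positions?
Exactly j fixed points: C(13,j)·!(13-j); sum over j ≥ 8 (derangement numbers via !m = (m-1)·(!(m-1) + !(m-2)): !0..!5 = 1, 0, 1, 2, 9, 44). Σ_{j=8}^{13} C(13,j)·!(13-j) = C(13,8)·!5 + C(13,9)·!4 + C(13,10)·!3 + C(13,11)·!2 + C(13,12)·!1 + C(13,13)·!0 = 1287·44 + 715·9 + 286·2 + 78·1 + 13·0 + 1·1 = 63714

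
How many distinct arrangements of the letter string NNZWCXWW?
8! / (1! × 1! × 1! × 2! × 3!) = 3360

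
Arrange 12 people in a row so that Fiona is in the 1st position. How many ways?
Fix one position: (12-1)! = 39916800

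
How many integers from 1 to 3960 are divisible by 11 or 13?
⌊3960/11⌋ + ⌊3960/13⌋ - ⌊3960/143⌋ = 360 + 304 - 27 = 637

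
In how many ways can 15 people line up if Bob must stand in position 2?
Fix one position: (15-1)! = 87178291200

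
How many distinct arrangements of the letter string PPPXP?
5! / (4! × 1!) = 5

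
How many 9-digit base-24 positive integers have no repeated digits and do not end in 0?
Last digit: 23 nonzero choices. First digit: 22 (nonzero, ≠last). Middle 7: P(22,7) = 859541760. Total = 434928130560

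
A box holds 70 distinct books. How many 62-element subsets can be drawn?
C(70,62) = 70!/(62!×8!) = 9440350920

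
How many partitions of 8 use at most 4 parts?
By conjugation, equals partitions of 8 into parts ≤ 4. Let r_j(i) = number of partitions of i into parts ≤ j, for i = 0..8. r_1(i) = 1 for all i; r_j(i) = r_{j-1}(i) + r_j(i-j). Rows j = 2..4: ≤2: 1 1 2 2 3 3 4 4 5; ≤3: 1 1 2 3 4 5 7 8 10; ≤4: 1 1 2 3 5 6 9 11 15. r_4(8) = 15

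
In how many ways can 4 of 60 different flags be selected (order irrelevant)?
C(60,4) = 60!/(4!×56!) = 487635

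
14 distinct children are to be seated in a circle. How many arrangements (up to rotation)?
Circular: fix one position, arrange the rest. (14-1)! = 6227020800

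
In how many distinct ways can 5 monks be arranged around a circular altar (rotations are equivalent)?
Circular: fix one position, arrange the rest. (5-1)! = 24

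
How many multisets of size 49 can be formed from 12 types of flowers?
C(49+12-1, 12-1) = C(60, 11) = 342700125300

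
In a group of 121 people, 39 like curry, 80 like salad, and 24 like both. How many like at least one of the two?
|A∪B| = |A| + |B| - |A∩B| = 39 + 80 - 24 = 95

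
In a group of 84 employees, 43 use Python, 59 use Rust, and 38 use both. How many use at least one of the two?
|A∪B| = |A| + |B| - |A∩B| = 43 + 59 - 38 = 64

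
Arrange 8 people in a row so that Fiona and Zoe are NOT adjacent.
Total - adjacent = 8! - (8-1)!×2 = 40320 - 10080 = 30240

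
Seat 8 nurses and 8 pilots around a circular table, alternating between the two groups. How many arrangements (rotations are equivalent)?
Fix one of the nurses: (8-1)! ways for the remaining nurses, × 8! ways for the pilots = 5040 × 40320 = 203212800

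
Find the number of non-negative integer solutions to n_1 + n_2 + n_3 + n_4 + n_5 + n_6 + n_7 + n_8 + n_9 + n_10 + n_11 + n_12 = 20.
C(20+12-1, 12-1) = C(31, 11) = 84672315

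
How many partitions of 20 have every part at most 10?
Let r_j(i) = number of partitions of i into parts ≤ j, for i = 0..20. r_1(i) = 1 for all i; r_j(i) = r_{j-1}(i) + r_j(i-j). Rows j = 2..10: ≤2: 1 1 2 2 3 3 4 4 5 5 6 6 7 7 8 8 9 9 10 10 11; ≤3: 1 1 2 3 4 5 7 8 10 12 14 16 19 21 24 27 30 33 37 40 44; ≤4: 1 1 2 3 5 6 9 11 15 18 23 27 34 39 47 54 64 72 84 94 108; ≤5: 1 1 2 3 5 7 10 13 18 23 30 37 47 57 70 84 101 119 141 164 192; ≤6: 1 1 2 3 5 7 11 14 20 26 35 44 58 71 90 110 136 163 199 235 282; ≤7: 1 1 2 3 5 7 11 15 21 28 38 49 65 82 105 131 164 201 248 300 364; ≤8: 1 1 2 3 5 7 11 15 22 29 40 52 70 89 116 146 186 230 288 352 434; ≤9: 1 1 2 3 5 7 11 15 22 30 41 54 73 94 123 157 201 252 318 393 488; ≤10: 1 1 2 3 5 7 11 15 22 30 42 55 75 97 128 164 212 267 340 423 530. r_10(20) = 530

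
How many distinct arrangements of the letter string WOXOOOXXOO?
10! / (1! × 6! × 3!) = 840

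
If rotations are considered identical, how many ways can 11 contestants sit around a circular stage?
Circular: fix one position, arrange the rest. (11-1)! = 3628800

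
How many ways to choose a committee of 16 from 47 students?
C(47,16) = 47!/(16!×31!) = 1503232609098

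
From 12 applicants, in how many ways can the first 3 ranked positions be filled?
P(12,3) = 12!/(12-3)! = 1320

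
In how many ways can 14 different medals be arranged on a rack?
14! = 87178291200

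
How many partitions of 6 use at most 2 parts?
By conjugation, equals partitions of 6 into parts ≤ 2. Let r_j(i) = number of partitions of i into parts ≤ j, for i = 0..6. r_1(i) = 1 for all i; r_j(i) = r_{j-1}(i) + r_j(i-j). Rows j = 2..2: ≤2: 1 1 2 2 3 3 4. r_2(6) = 4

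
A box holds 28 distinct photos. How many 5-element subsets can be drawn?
C(28,5) = 28!/(5!×23!) = 98280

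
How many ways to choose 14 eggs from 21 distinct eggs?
C(21,14) = 21!/(14!×7!) = 116280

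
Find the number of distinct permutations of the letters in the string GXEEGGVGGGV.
11! / (6! × 1! × 2! × 2!) = 13860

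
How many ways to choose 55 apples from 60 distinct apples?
C(60,55) = 60!/(55!×5!) = 5461512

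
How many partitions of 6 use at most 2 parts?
By conjugation, equals partitions of 6 into parts ≤ 2. Let r_j(i) = number of partitions of i into parts ≤ j, for i = 0..6. r_1(i) = 1 for all i; r_j(i) = r_{j-1}(i) + r_j(i-j). Rows j = 2..2: ≤2: 1 1 2 2 3 3 4. r_2(6) = 4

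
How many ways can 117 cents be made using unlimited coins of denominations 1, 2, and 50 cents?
Coefficient of x^117 in 1/(1-x^1) · 1/(1-x^2) · 1/(1-x^50). Case on j = number of 50-cent coins (j = 0..2); remainder r = 117 - 50j is made from {1,2} in ⌊r/2⌋+1 ways. r = 117, 67, 17 → 59 + 34 + 9 = 102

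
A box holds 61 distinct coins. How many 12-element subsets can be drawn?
C(61,12) = 61!/(12!×49!) = 1742058970275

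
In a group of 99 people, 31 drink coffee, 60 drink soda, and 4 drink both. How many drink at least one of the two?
|A∪B| = |A| + |B| - |A∩B| = 31 + 60 - 4 = 87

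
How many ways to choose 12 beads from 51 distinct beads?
C(51,12) = 51!/(12!×39!) = 158753389900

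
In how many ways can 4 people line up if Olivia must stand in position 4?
Fix one position: (4-1)! = 6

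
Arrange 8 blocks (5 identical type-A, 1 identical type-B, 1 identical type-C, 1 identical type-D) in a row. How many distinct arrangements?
8! / (5! × 1! × 1! × 1!) = 336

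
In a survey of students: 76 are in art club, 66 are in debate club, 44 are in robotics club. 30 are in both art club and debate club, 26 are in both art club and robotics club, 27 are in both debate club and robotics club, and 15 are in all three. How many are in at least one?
|A∪B∪C| = 76+66+44-30-26-27+15 = 118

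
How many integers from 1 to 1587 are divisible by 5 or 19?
⌊1587/5⌋ + ⌊1587/19⌋ - ⌊1587/95⌋ = 317 + 83 - 16 = 384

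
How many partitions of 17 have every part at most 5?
Let r_j(i) = number of partitions of i into parts ≤ j, for i = 0..17. r_1(i) = 1 for all i; r_j(i) = r_{j-1}(i) + r_j(i-j). Rows j = 2..5: ≤2: 1 1 2 2 3 3 4 4 5 5 6 6 7 7 8 8 9 9; ≤3: 1 1 2 3 4 5 7 8 10 12 14 16 19 21 24 27 30 33; ≤4: 1 1 2 3 5 6 9 11 15 18 23 27 34 39 47 54 64 72; ≤5: 1 1 2 3 5 7 10 13 18 23 30 37 47 57 70 84 101 119. r_5(17) = 119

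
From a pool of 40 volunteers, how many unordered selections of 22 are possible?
C(40,22) = 40!/(22!×18!) = 113380261800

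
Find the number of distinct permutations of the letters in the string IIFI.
4! / (1! × 3!) = 4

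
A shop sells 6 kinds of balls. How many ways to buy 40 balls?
C(40+6-1, 6-1) = C(45, 5) = 1221759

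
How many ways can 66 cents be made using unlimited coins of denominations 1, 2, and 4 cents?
Coefficient of x^66 in 1/(1-x^1) · 1/(1-x^2) · 1/(1-x^4). Case on j = number of 4-cent coins (j = 0..16); remainder r = 66 - 4j is made from {1,2} in ⌊r/2⌋+1 ways. r = 66, 62, 58, 54, 50, 46, 42, 38, 34, 30, 26, 22, 18, 14, 10, 6, 2 → 34 + 32 + 30 + 28 + 26 + 24 + 22 + 20 + 18 + 16 + 14 + 12 + 10 + 8 + 6 + 4 + 2 = 306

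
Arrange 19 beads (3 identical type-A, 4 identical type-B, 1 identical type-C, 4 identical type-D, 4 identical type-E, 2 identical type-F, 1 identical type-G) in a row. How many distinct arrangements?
19! / (3! × 4! × 1! × 4! × 4! × 2! × 1!) = 733296564000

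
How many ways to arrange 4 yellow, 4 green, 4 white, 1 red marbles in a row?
13! / (4! × 4! × 4! × 1!) = 450450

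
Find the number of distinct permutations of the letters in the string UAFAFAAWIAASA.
13! / (1! × 2! × 1! × 7! × 1! × 1!) = 617760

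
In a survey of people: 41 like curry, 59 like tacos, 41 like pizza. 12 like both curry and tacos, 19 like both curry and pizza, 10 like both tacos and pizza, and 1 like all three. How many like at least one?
|A∪B∪C| = 41+59+41-12-19-10+1 = 101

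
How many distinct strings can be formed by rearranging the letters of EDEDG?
5! / (1! × 2! × 2!) = 30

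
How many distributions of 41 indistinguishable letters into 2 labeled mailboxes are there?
C(41+2-1, 2-1) = C(42, 1) = 42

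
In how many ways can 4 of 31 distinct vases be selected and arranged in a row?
P(31,4) = 31!/(31-4)! = 755160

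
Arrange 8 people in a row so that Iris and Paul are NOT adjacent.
Total - adjacent = 8! - (8-1)!×2 = 40320 - 10080 = 30240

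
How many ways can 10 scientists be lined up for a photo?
10! = 3628800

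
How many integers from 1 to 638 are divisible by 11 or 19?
⌊638/11⌋ + ⌊638/19⌋ - ⌊638/209⌋ = 58 + 33 - 3 = 88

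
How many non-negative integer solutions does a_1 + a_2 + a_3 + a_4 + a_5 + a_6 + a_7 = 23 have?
C(23+7-1, 7-1) = C(29, 6) = 475020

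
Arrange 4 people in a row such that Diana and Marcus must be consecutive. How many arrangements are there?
Treat the 2 as one block: (4-2+1)! × 2! = 6 × 2 = 12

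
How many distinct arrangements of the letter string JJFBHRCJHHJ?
11! / (1! × 1! × 1! × 3! × 1! × 4!) = 277200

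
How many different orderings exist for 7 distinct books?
7! = 5040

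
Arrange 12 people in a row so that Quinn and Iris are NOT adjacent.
Total - adjacent = 12! - (12-1)!×2 = 479001600 - 79833600 = 399168000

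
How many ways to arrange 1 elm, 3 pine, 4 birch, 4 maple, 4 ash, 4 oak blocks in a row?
20! / (1! × 3! × 4! × 4! × 4! × 4!) = 1222160940000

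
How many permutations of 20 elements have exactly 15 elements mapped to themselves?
Choose the 15 fixed points C(20,15) = 15504, derange the rest: !5 = Σ_{j=0}^{5} (-1)^j·5!/j! = 120 - 120 + 60 - 20 + 5 - 1 = 44. Product = 15504 × 44 = 682176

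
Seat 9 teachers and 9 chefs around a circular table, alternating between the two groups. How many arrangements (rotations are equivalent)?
Fix one of the teachers: (9-1)! ways for the remaining teachers, × 9! ways for the chefs = 40320 × 362880 = 14631321600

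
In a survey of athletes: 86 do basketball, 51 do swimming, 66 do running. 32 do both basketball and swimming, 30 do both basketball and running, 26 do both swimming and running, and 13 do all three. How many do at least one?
|A∪B∪C| = 86+51+66-32-30-26+13 = 128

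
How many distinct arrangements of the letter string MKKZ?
4! / (2! × 1! × 1!) = 12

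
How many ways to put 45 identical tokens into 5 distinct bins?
C(45+5-1, 5-1) = C(49, 4) = 211876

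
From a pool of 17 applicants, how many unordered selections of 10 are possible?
C(17,10) = 17!/(10!×7!) = 19448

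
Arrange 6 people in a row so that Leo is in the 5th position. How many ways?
Fix one position: (6-1)! = 120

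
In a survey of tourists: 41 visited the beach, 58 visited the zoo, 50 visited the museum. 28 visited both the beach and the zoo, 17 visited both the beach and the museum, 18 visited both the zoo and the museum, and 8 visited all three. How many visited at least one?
|A∪B∪C| = 41+58+50-28-17-18+8 = 94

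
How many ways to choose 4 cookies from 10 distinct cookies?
C(10,4) = 10!/(4!×6!) = 210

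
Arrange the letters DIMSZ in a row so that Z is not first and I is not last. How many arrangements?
By inclusion-exclusion: 5! - 2×(5-1)! + (5-2)! = 120 - 48 + 6 = 78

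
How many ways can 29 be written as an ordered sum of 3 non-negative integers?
C(29+3-1, 3-1) = C(31, 2) = 465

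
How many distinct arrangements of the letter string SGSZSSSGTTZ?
11! / (5! × 2! × 2! × 2!) = 41580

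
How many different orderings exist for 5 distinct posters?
5! = 120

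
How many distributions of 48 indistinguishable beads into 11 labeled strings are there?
C(48+11-1, 11-1) = C(58, 10) = 52179482355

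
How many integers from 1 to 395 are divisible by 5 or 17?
⌊395/5⌋ + ⌊395/17⌋ - ⌊395/85⌋ = 79 + 23 - 4 = 98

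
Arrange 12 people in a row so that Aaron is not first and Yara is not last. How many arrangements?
By inclusion-exclusion: 12! - 2×(12-1)! + (12-2)! = 479001600 - 79833600 + 3628800 = 402796800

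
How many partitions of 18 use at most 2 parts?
By conjugation, equals partitions of 18 into parts ≤ 2. Let r_j(i) = number of partitions of i into parts ≤ j, for i = 0..18. r_1(i) = 1 for all i; r_j(i) = r_{j-1}(i) + r_j(i-j). Rows j = 2..2: ≤2: 1 1 2 2 3 3 4 4 5 5 6 6 7 7 8 8 9 9 10. r_2(18) = 10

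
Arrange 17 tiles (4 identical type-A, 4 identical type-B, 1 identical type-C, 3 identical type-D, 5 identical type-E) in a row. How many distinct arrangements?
17! / (4! × 4! × 1! × 3! × 5!) = 857656800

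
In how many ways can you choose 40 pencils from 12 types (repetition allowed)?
C(40+12-1, 12-1) = C(51, 11) = 47626016970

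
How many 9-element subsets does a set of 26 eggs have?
C(26,9) = 26!/(9!×17!) = 3124550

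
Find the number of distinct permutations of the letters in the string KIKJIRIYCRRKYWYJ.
16! / (1! × 3! × 3! × 2! × 3! × 1! × 3!) = 8072064000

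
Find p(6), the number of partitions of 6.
Pentagonal recurrence p(n) = p(n-1) + p(n-2) - p(n-5) - p(n-7) + p(n-12) + p(n-15) - ... gives p(0..5) = 1, 1, 2, 3, 5, 7. p(6) = p(5) + p(4) - p(1) = 7 + 5 - 1 = 11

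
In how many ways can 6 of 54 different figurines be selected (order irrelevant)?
C(54,6) = 54!/(6!×48!) = 25827165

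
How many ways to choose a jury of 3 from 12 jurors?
C(12,3) = 12!/(3!×9!) = 220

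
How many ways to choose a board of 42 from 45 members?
C(45,42) = 45!/(42!×3!) = 14190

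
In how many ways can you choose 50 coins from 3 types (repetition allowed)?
C(50+3-1, 3-1) = C(52, 2) = 1326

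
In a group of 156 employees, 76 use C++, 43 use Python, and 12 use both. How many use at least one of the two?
|A∪B| = |A| + |B| - |A∩B| = 76 + 43 - 12 = 107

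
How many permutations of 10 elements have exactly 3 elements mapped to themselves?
Choose the 3 fixed points C(10,3) = 120, derange the rest: !7 = Σ_{j=0}^{7} (-1)^j·7!/j! = 5040 - 5040 + 2520 - 840 + 210 - 42 + 7 - 1 = 1854. Product = 120 × 1854 = 222480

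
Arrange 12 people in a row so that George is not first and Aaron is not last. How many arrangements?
By inclusion-exclusion: 12! - 2×(12-1)! + (12-2)! = 479001600 - 79833600 + 3628800 = 402796800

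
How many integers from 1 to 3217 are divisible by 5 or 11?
⌊3217/5⌋ + ⌊3217/11⌋ - ⌊3217/55⌋ = 643 + 292 - 58 = 877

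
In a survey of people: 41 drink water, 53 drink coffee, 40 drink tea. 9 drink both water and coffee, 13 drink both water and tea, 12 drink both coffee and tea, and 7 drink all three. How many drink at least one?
|A∪B∪C| = 41+53+40-9-13-12+7 = 107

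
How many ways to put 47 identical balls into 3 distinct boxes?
C(47+3-1, 3-1) = C(49, 2) = 1176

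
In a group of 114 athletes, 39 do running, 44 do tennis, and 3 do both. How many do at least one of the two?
|A∪B| = |A| + |B| - |A∩B| = 39 + 44 - 3 = 80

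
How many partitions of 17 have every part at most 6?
Let r_j(i) = number of partitions of i into parts ≤ j, for i = 0..17. r_1(i) = 1 for all i; r_j(i) = r_{j-1}(i) + r_j(i-j). Rows j = 2..6: ≤2: 1 1 2 2 3 3 4 4 5 5 6 6 7 7 8 8 9 9; ≤3: 1 1 2 3 4 5 7 8 10 12 14 16 19 21 24 27 30 33; ≤4: 1 1 2 3 5 6 9 11 15 18 23 27 34 39 47 54 64 72; ≤5: 1 1 2 3 5 7 10 13 18 23 30 37 47 57 70 84 101 119; ≤6: 1 1 2 3 5 7 11 14 20 26 35 44 58 71 90 110 136 163. r_6(17) = 163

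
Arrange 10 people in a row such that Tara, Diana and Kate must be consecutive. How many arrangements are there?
Treat the 3 as one block: (10-3+1)! × 3! = 40320 × 6 = 241920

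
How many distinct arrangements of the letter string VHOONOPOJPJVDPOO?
16! / (2! × 1! × 1! × 1! × 6! × 2! × 3!) = 1210809600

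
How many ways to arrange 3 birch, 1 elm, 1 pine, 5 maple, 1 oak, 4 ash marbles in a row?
15! / (3! × 1! × 1! × 5! × 1! × 4!) = 75675600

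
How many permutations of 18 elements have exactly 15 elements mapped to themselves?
Choose the 15 fixed points C(18,15) = 816, derange the rest: !3 = Σ_{j=0}^{3} (-1)^j·3!/j! = 6 - 6 + 3 - 1 = 2. Product = 816 × 2 = 1632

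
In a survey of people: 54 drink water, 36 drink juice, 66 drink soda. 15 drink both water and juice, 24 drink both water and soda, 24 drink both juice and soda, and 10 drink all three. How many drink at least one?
|A∪B∪C| = 54+36+66-15-24-24+10 = 103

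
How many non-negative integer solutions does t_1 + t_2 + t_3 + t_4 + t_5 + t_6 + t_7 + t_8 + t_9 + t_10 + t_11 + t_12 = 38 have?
C(38+12-1, 12-1) = C(49, 11) = 29135916264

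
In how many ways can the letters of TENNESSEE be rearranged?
9! / (1! × 4! × 2! × 2!) = 3780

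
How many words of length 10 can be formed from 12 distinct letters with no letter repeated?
P(12,10) = 12!/(12-10)! = 239500800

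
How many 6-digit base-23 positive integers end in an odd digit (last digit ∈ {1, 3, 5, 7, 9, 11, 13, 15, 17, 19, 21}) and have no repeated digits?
Last∈{1,3,5,7,9,11,13,15,17,19,21}. Last=0: 0. Last nonzero: 11×21×P(21,4) = 33180840. Total = 33180840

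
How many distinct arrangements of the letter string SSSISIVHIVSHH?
13! / (3! × 3! × 5! × 2!) = 720720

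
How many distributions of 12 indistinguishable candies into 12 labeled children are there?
C(12+12-1, 12-1) = C(23, 11) = 1352078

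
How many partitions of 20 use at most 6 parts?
By conjugation, equals partitions of 20 into parts ≤ 6. Let r_j(i) = number of partitions of i into parts ≤ j, for i = 0..20. r_1(i) = 1 for all i; r_j(i) = r_{j-1}(i) + r_j(i-j). Rows j = 2..6: ≤2: 1 1 2 2 3 3 4 4 5 5 6 6 7 7 8 8 9 9 10 10 11; ≤3: 1 1 2 3 4 5 7 8 10 12 14 16 19 21 24 27 30 33 37 40 44; ≤4: 1 1 2 3 5 6 9 11 15 18 23 27 34 39 47 54 64 72 84 94 108; ≤5: 1 1 2 3 5 7 10 13 18 23 30 37 47 57 70 84 101 119 141 164 192; ≤6: 1 1 2 3 5 7 11 14 20 26 35 44 58 71 90 110 136 163 199 235 282. r_6(20) = 282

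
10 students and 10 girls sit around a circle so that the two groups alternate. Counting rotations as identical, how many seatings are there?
Fix one of the students: (10-1)! ways for the remaining students, × 10! ways for the girls = 362880 × 3628800 = 1316818944000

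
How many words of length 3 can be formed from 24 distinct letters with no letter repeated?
P(24,3) = 24!/(24-3)! = 12144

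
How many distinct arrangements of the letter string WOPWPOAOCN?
10! / (2! × 1! × 1! × 2! × 3! × 1!) = 151200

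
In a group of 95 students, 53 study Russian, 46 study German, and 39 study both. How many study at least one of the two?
|A∪B| = |A| + |B| - |A∩B| = 53 + 46 - 39 = 60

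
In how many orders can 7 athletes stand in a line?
7! = 5040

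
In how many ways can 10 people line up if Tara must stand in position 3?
Fix one position: (10-1)! = 362880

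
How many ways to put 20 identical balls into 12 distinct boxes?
C(20+12-1, 12-1) = C(31, 11) = 84672315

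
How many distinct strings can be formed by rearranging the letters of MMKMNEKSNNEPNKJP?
16! / (2! × 3! × 1! × 1! × 2! × 4! × 3!) = 6054048000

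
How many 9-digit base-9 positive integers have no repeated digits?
First digit: 8 choices (nonzero). Then descending: 8 × 8 × 7 × 6 × 5 × 4 × 3 × 2 × 1 = 322560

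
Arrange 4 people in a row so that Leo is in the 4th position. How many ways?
Fix one position: (4-1)! = 6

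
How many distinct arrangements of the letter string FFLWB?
5! / (2! × 1! × 1! × 1!) = 60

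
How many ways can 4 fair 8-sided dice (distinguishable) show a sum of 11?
Coefficient of x^11 in (x + x² + ... + x^8)^4. By inclusion-exclusion on dice exceeding 8: Σ_j (-1)^j C(4,j)·C(11-1-8j, 3) = C(4,0)·C(10,3) = 1·120 = 120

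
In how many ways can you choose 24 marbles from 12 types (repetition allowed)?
C(24+12-1, 12-1) = C(35, 11) = 417225900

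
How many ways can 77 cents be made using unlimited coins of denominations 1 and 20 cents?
Coefficient of x^77 in 1/(1-x^1) · 1/(1-x^20). Use j coins of 20 for j = 0..⌊77/20⌋ = 3, the rest in 1s: 3 + 1 = 4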